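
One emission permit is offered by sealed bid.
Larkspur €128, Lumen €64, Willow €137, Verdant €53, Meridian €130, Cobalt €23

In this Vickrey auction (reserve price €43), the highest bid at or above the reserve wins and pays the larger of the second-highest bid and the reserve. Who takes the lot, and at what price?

Willow pays €130

Sorting bids: 137 (Willow) > 130 (Meridian) > 128 (Larkspur) > 64 (Lumen) > 53 (Verdant) > 23 (Cobalt)
Highest eligible bid: Willow at €137.
max(second-highest €130, reserve €43) = €130; the reserve does not bind.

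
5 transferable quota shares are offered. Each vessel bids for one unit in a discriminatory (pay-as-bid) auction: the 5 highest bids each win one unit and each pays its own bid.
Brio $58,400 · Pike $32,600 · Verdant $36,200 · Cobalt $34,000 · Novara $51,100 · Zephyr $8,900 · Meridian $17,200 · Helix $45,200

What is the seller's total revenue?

Total revenue: $224,900

Sorting: 58,400 (Brio), 51,100 (Novara), 45,200 (Helix), 36,200 (Verdant), 34,000 (Cobalt), 32,600 (Pike), 17,200 (Meridian), …
Winners (5 units): Brio, Novara, Helix, Verdant, Cobalt.
Total revenue = 58,400 + 51,100 + 45,200 + 36,200 + 34,000 = $224,900.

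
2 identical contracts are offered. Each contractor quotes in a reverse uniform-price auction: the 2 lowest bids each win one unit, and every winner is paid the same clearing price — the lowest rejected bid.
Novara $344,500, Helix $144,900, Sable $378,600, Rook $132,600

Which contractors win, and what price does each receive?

Rook, Helix; each is paid $344,500

Sorting: 132,600 (Rook), 144,900 (Helix), 344,500 (Novara), 378,600 (Sable)
Winners (2 units): Rook, Helix.
First losing bid is Novara's $344,500, which sets the uniform price.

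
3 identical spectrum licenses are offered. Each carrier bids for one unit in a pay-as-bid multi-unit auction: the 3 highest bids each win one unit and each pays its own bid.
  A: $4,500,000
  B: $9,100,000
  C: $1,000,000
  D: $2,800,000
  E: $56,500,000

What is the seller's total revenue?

Total revenue: $70,100,000

Sorting: 56,500,000 (E), 9,100,000 (B), 4,500,000 (A), 2,800,000 (D), 1,000,000 (C)
Top 3: E, B, A.
Total revenue = 56,500,000 + 9,100,000 + 4,500,000 = $70,100,000.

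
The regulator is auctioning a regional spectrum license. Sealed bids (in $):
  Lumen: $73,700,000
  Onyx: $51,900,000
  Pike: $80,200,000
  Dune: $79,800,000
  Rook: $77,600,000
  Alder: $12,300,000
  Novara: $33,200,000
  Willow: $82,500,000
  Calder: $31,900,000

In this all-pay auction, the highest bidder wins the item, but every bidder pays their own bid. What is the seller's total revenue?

All-pay auction: the highest bidder wins the item, but every bidder pays their own bid.
Bids ranked: 82,500,000 (Willow) > 80,200,000 (Pike) > 79,800,000 (Dune) > 77,600,000 (Rook) > 73,700,000 (Lumen) > 51,900,000 (Onyx) > …
Every bidder forfeits their bid regardless of winning.
Revenue = 73,700,000 + 51,900,000 + 80,200,000 + 79,800,000 + 77,600,000 + 12,300,000 + 33,200,000 + 82,500,000 + 31,900,000 = $523,100,000.

Total revenue: $523,100,000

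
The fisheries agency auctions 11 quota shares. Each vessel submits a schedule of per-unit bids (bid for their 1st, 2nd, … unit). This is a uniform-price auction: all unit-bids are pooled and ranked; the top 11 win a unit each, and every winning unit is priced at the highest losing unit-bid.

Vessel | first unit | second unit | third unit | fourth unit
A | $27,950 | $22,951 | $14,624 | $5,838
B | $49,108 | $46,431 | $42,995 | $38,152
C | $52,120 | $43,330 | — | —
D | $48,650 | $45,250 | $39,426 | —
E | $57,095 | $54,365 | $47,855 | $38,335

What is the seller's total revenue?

Total revenue: $421,685

Merging the schedules and taking the best 11: 57,095 (E-1), 54,365 (E-2), 52,120 (C-1), 49,108 (B-1), 48,650 (D-1), 47,855 (E-3), 46,431 (B-2), 45,250 (D-2), 43,330 (C-2), 42,995 (B-3), 39,426 (D-3)
The (k+1)-th unit-bid is $38,335.
Allocation: B 3, C 2, D 3, E 3. Every unit priced at $38,335.
Revenue = 11 × 38,335 = $421,685.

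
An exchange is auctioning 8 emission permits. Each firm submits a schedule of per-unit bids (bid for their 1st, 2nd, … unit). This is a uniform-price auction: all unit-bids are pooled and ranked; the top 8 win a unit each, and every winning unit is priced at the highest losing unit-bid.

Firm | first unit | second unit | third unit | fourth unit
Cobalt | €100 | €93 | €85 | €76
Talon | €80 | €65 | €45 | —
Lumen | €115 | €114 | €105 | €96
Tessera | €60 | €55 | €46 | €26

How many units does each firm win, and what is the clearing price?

Cobalt 3, Lumen 4, Talon 1; clearing price €76

Merging the schedules and taking the best 8: 115 (Lumen-1), 114 (Lumen-2), 105 (Lumen-3), 100 (Cobalt-1), 96 (Lumen-4), 93 (Cobalt-2), 85 (Cobalt-3), 80 (Talon-1)
Highest rejected unit-bid = €76.
Allocation: Cobalt 3, Lumen 4, Talon 1.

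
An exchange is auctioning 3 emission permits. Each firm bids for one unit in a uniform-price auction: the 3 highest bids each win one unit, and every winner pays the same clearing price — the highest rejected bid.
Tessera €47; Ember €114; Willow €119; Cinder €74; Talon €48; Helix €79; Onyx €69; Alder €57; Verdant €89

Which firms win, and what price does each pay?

Willow, Ember, Verdant; each pays €79

Sorting: 119 (Willow), 114 (Ember), 89 (Verdant), 79 (Helix), 74 (Cinder), …
Winners (3 units): Willow, Ember, Verdant.
Highest unsuccessful bid: €79 → clearing price.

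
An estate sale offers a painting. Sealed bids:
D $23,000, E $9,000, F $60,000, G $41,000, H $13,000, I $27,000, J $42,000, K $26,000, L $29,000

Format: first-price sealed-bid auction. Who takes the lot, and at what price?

Sorting bids: 60,000 (F) > 42,000 (J) > 41,000 (G) > 29,000 (L) > 27,000 (I) > 26,000 (K) > …
F is highest → pays own bid, $60,000.

F pays $60,000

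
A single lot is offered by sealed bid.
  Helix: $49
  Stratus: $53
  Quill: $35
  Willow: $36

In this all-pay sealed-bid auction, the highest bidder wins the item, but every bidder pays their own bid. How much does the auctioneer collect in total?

Total revenue: $173

Sorting bids: 53 (Stratus) > 49 (Helix) > 36 (Willow) > 35 (Quill)
Every bidder forfeits their bid regardless of winning.
Revenue = 49 + 53 + 35 + 36 = $173.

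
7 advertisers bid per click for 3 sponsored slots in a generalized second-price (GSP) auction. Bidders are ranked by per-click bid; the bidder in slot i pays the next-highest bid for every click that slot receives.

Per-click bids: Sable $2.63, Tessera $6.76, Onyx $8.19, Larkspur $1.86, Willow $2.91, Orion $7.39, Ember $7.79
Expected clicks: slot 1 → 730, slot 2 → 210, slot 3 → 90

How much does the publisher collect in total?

Sorting advertisers: $8.19 (Onyx) > $7.79 (Ember) > $7.39 (Orion) > $6.76 (Tessera) > …
Slot 1: Onyx pays $7.79 × 730 = $5686.70
Slot 2: Ember pays $7.39 × 210 = $1551.90
Slot 3: Orion pays $6.76 × 90 = $608.40
Total = $7847.00

Total revenue: $7847.00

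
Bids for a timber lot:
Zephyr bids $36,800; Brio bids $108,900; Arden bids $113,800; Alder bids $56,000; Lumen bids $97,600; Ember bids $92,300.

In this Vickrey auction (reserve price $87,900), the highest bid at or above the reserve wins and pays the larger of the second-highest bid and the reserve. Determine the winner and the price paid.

Arden pays $108,900

Sorting bids: 113,800 (Arden) > 108,900 (Brio) > 97,600 (Lumen) > 92,300 (Ember) > 56,000 (Alder) > 36,800 (Zephyr)
Arden has the top bid at or above the reserve ($113,800).
max(second-highest $108,900, reserve $87,900) = $108,900; the reserve does not bind.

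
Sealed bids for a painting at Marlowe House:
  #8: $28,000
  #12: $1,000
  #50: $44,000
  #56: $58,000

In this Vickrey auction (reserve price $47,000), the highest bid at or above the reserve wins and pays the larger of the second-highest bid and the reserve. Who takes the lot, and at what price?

Vickrey auction (reserve price $47,000): the highest bid at or above the reserve wins and pays the larger of the second-highest bid and the reserve.
Bids in order: 58,000 (#56) > 44,000 (#50) > 28,000 (#8) > 1,000 (#12)
#56 has the top bid at or above the reserve ($58,000).
Second-highest bid $44,000 is below the reserve $47,000, so the reserve binds → payment $47,000.

#56 pays $47,000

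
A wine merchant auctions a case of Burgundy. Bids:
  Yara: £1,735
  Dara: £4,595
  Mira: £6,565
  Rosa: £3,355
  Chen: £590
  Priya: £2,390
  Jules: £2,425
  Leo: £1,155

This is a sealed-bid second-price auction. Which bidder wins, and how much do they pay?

Mira pays £4,595

Sealed-bid second-price auction: the highest bidder wins and pays the second-highest bid.
Sorting bids: 6,565 (Mira) > 4,595 (Dara) > 3,355 (Rosa) > 2,425 (Jules) > 2,390 (Priya) > 1,735 (Yara) > …
Mira wins with the highest bid; price is set by the runner-up at £4,595.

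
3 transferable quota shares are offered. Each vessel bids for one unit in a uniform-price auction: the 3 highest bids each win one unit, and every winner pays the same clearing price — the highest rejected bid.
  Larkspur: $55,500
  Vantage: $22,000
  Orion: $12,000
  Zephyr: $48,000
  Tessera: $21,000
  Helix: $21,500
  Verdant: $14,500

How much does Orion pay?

Bids ranked high→low: 55,500 (Larkspur), 48,000 (Zephyr), 22,000 (Vantage), 21,500 (Helix), 21,000 (Tessera), …
Winners (3 units): Larkspur, Zephyr, Vantage.
First losing bid is Helix's $21,500, which sets the uniform price.
Orion does not win → pays $0.

Orion pays $0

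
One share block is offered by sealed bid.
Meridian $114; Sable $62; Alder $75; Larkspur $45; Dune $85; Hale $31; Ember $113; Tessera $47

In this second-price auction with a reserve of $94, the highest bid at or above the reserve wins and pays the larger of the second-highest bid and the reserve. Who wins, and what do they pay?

Meridian pays $113

Bids in order: 114 (Meridian) > 113 (Ember) > 85 (Dune) > 75 (Alder) > 62 (Sable) > 47 (Tessera) > …
Highest eligible bid: Meridian at $114.
Second-highest bid $113 exceeds the reserve $94 → payment $113.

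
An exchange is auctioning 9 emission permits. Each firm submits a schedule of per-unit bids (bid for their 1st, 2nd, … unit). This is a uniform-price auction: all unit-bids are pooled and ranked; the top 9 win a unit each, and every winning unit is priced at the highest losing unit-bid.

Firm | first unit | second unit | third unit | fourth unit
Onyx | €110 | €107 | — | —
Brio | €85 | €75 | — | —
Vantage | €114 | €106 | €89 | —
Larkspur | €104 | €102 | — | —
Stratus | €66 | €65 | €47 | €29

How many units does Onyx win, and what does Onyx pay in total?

Pooled unit-bids ranked (top 9): 114 (Vantage-1), 110 (Onyx-1), 107 (Onyx-2), 106 (Vantage-2), 104 (Larkspur-1), 102 (Larkspur-2), 89 (Vantage-3), 85 (Brio-1), 75 (Brio-2)
First bid not allocated: €66.
Onyx wins 2 unit(s) at €66 each.

Onyx: 2 units, pays €132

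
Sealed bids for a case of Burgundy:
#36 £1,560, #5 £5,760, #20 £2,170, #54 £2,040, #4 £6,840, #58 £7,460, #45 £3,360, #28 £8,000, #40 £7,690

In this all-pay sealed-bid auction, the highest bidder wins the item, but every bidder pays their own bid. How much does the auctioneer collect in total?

All-pay sealed-bid auction: the highest bidder wins the item, but every bidder pays their own bid.
Bids ranked: 8,000 (#28) > 7,690 (#40) > 7,460 (#58) > 6,840 (#4) > 5,760 (#5) > 3,360 (#45) > …
Every bidder forfeits their bid regardless of winning.
Revenue = 1,560 + 5,760 + 2,170 + 2,040 + 6,840 + 7,460 + 3,360 + 8,000 + 7,690 = £44,880.

Total revenue: £44,880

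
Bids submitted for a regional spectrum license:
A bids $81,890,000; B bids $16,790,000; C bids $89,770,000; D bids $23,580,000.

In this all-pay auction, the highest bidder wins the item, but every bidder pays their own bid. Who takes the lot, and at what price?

All-pay auction: the highest bidder wins the item, but every bidder pays their own bid.
Sorting bids: 89,770,000 (C) > 81,890,000 (A) > 23,580,000 (D) > 16,790,000 (B)
C wins with the top bid; all bids are sunk regardless.

C pays $89,770,000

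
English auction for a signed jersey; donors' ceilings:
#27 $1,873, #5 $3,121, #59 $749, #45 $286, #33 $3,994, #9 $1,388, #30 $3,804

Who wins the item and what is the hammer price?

#33 wins at $3,804

Rule: the price rises until one bidder remains; the winner pays the price at which the last rival dropped out.
Limits ranked: 3,994 (#33) > 3,804 (#30) > 3,121 (#5) > 1,873 (#27) > 1,388 (#9) > 749 (#59) > …
Once the price passes $3,804, only #33 is left; the hammer falls at #30's limit of $3,804.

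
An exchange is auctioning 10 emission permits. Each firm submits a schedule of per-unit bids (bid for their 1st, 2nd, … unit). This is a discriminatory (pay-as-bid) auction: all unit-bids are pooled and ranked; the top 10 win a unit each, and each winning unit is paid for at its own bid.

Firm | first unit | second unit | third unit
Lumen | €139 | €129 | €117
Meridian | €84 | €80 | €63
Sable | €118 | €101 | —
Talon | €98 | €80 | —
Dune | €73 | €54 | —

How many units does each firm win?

Dune 1, Lumen 3, Meridian 2, Sable 2, Talon 2

Merging the schedules and taking the best 10: 139 (Lumen-1), 129 (Lumen-2), 118 (Sable-1), 117 (Lumen-3), 101 (Sable-2), 98 (Talon-1), 84 (Meridian-1), 80 (Meridian-2), 80 (Talon-2), 73 (Dune-1)
Next rejected bid: €63 (not a price — pay-as-bid).
Allocation: Dune 1, Lumen 3, Meridian 2, Sable 2, Talon 2.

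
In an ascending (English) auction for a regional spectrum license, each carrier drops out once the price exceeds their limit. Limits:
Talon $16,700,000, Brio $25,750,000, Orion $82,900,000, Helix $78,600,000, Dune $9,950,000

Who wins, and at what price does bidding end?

Orion wins at $78,600,000

Limits in order: 82,900,000 (Orion) > 78,600,000 (Helix) > 25,750,000 (Brio) > 16,700,000 (Talon) > 9,950,000 (Dune)
Once the price passes $78,600,000, only Orion is left; the hammer falls at Helix's limit of $78,600,000.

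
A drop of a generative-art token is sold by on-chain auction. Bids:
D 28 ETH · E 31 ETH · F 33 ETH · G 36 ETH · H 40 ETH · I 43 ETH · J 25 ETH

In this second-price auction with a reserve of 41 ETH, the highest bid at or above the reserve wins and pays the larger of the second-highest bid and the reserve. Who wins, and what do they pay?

Bids ranked: 43 (I) > 40 (H) > 36 (G) > 33 (F) > 31 (E) > 28 (D) > …
I has the top bid at or above the reserve (43 ETH).
max(second-highest 40 ETH, reserve 41 ETH) = 41 ETH.

I pays 41 ETH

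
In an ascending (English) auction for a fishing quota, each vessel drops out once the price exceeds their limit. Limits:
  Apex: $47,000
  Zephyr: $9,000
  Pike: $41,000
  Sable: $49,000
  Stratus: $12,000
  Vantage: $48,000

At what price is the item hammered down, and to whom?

Ascending (English) auction: the price rises until one bidder remains; the winner pays the price at which the last rival dropped out.
Limits ranked: 49,000 (Sable) > 48,000 (Vantage) > 47,000 (Apex) > 41,000 (Pike) > 12,000 (Stratus) > 9,000 (Zephyr)
Vantage is the last rival to drop out, at $48,000; Sable remains and wins at that price.

Sable wins at $48,000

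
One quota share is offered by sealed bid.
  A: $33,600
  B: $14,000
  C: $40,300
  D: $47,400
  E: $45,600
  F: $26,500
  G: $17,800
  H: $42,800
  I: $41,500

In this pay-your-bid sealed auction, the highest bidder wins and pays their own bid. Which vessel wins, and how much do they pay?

D pays $47,400

Pay-your-bid sealed auction: the highest bidder wins and pays their own bid.
Sorting bids: 47,400 (D) > 45,600 (E) > 42,800 (H) > 41,500 (I) > 40,300 (C) > 33,600 (A) > …
First-price: D pays what they bid, $47,400.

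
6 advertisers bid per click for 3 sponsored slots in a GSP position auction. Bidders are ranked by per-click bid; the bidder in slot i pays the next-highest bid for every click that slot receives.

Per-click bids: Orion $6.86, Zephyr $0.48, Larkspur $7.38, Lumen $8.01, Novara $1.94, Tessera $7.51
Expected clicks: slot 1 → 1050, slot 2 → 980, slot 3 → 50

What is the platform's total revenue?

Sorting advertisers: $8.01 (Lumen) > $7.51 (Tessera) > $7.38 (Larkspur) > $6.86 (Orion) > …
Slot 1: Lumen pays $7.51 × 1050 = $7885.50
Slot 2: Tessera pays $7.38 × 980 = $7232.40
Slot 3: Larkspur pays $6.86 × 50 = $343.00
Total = $15460.90

Total revenue: $15460.90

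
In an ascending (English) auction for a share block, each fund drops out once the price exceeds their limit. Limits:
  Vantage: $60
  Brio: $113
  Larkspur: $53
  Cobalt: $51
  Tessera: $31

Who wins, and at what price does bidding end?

Rule: the price rises until one bidder remains; the winner pays the price at which the last rival dropped out.
Sorting limits: 113 (Brio) > 60 (Vantage) > 53 (Larkspur) > 51 (Cobalt) > 31 (Tessera)
Bidding ends when Vantage exits at $60; Brio takes it.

Brio wins at $60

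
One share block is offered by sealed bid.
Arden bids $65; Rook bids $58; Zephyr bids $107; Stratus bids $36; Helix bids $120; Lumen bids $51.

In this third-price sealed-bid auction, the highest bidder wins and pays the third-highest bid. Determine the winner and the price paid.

Helix pays $65

Bids in order: 120 (Helix) > 107 (Zephyr) > 65 (Arden) > 58 (Rook) > 51 (Lumen) > 36 (Stratus)
Helix is highest; pays the third-highest bid, $65.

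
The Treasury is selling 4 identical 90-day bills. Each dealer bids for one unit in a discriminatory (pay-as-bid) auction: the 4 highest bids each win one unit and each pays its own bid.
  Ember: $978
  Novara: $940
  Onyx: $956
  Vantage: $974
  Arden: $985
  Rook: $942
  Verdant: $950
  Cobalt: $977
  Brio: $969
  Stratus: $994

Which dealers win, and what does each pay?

Ordering the bids: 994 (Stratus), 985 (Arden), 978 (Ember), 977 (Cobalt), 974 (Vantage), 969 (Brio), …
Top 4: Stratus, Arden, Ember, Cobalt.
Each winner pays its own bid: Stratus $994, Arden $985, Ember $978, Cobalt $977.

Stratus $994, Arden $985, Ember $978, Cobalt $977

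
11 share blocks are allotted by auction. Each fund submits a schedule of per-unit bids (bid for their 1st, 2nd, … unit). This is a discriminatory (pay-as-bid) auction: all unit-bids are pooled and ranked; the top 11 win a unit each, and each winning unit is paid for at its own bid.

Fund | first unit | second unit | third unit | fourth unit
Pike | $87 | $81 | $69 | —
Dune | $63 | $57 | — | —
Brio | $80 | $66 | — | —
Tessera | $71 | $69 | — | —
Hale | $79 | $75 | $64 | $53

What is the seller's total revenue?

Total revenue: $804

Merging the schedules and taking the best 11: 87 (Pike-1), 81 (Pike-2), 80 (Brio-1), 79 (Hale-1), 75 (Hale-2), 71 (Tessera-1), 69 (Pike-3), 69 (Tessera-2), 66 (Brio-2), 64 (Hale-3), 63 (Dune-1)
Next rejected bid: $57 (not a price — pay-as-bid).
Each winning unit pays its own bid.
Revenue = 87 + 81 + 80 + 79 + 75 + 71 + 69 + 69 + 66 + 64 + 63 = $804.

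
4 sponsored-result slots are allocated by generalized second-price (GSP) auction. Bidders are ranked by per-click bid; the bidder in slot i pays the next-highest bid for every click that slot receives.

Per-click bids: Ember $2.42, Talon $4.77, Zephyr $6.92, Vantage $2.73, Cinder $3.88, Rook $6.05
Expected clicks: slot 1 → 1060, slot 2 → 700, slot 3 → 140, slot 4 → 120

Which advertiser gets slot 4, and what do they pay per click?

Sorting advertisers: $6.92 (Zephyr) > $6.05 (Rook) > $4.77 (Talon) > $3.88 (Cinder) > $2.73 (Vantage) > …
Slot 4 goes to the fourth-ranked bidder, Cinder, who pays the next bid down: $2.73/click.

Cinder; $2.73 per click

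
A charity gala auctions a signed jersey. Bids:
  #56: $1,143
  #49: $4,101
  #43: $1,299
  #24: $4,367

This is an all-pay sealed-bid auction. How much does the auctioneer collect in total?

All-pay sealed-bid auction: the highest bidder wins the item, but every bidder pays their own bid.
Bids in order: 4,367 (#24) > 4,101 (#49) > 1,299 (#43) > 1,143 (#56)
#24 wins with the top bid; all bids are sunk regardless.
Every bidder forfeits their bid regardless of winning.
Revenue = 1,143 + 4,101 + 1,299 + 4,367 = $10,910.

Total revenue: $10,910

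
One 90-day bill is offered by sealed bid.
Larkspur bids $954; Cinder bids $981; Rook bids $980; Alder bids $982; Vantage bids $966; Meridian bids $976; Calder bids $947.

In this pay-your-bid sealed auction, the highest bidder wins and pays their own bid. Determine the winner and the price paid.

Rule: the highest bidder wins and pays their own bid.
Sorting bids: 982 (Alder) > 981 (Cinder) > 980 (Rook) > 976 (Meridian) > 966 (Vantage) > 954 (Larkspur) > …
First-price: Alder pays what they bid, $982.

Alder pays $982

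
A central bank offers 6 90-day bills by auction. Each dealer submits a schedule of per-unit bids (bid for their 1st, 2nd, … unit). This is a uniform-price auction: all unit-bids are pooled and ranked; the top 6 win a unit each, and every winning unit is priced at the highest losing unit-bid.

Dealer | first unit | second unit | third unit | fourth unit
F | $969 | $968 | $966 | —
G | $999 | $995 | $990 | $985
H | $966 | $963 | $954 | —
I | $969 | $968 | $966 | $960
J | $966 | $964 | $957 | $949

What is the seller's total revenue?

Total revenue: $5,808

All unit-bids, highest first — top 6: 999 (G-1), 995 (G-2), 990 (G-3), 985 (G-4), 969 (F-1), 969 (I-1)
The (k+1)-th unit-bid is $968.
Allocation: F 1, G 4, I 1. Every unit priced at $968.
Revenue = 6 × 968 = $5,808.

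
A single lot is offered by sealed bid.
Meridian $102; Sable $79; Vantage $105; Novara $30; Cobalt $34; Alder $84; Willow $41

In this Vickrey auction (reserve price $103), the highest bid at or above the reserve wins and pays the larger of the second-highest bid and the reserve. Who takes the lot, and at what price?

Vantage pays $103

Bids ranked: 105 (Vantage) > 102 (Meridian) > 84 (Alder) > 79 (Sable) > 41 (Willow) > 34 (Cobalt) > …
Highest eligible bid: Vantage at $105.
Second-highest bid $102 is below the reserve $103, so the reserve binds → payment $103.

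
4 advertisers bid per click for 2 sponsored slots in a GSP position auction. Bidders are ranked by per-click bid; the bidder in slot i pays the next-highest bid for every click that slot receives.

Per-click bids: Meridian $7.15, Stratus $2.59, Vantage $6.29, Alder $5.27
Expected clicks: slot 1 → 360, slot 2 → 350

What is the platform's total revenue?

Per-click bids in order: $7.15 (Meridian) > $6.29 (Vantage) > $5.27 (Alder) > …
Slot 1: Meridian pays $6.29 × 360 = $2264.40
Slot 2: Vantage pays $5.27 × 350 = $1844.50
Total = $4108.90

Total revenue: $4108.90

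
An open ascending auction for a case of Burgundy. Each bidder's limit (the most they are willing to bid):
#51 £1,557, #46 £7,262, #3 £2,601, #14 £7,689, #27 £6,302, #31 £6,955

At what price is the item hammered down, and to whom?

Open ascending-bid auction: the price rises until one bidder remains; the winner pays the price at which the last rival dropped out.
Sorting limits: 7,689 (#14) > 7,262 (#46) > 6,955 (#31) > 6,302 (#27) > 2,601 (#3) > 1,557 (#51)
Once the price passes £7,262, only #14 is left; the hammer falls at #46's limit of £7,262.

#14 wins at £7,262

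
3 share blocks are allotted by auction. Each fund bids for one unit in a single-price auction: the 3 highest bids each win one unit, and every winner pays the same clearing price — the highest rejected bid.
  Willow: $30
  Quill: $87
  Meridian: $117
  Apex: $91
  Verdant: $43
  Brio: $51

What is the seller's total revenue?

Ordering the bids: 117 (Meridian), 91 (Apex), 87 (Quill), 51 (Brio), 43 (Verdant), …
Top 3: Meridian, Apex, Quill.
Highest unsuccessful bid: $51 → clearing price.
Total revenue = 3 × $51 = $153.

Total revenue: $153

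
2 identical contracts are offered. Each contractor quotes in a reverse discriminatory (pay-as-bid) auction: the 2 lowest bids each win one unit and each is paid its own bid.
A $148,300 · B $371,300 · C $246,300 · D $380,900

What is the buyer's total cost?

Ordering the bids: 148,300 (A), 246,300 (C), 371,300 (B), 380,900 (D)
Winners (2 units): A, C.
Total cost = 148,300 + 246,300 = $394,600.

Total cost: $394,600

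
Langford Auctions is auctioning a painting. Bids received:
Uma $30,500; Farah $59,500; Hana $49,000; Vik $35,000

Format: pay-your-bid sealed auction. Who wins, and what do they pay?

Farah pays $59,500

Pay-your-bid sealed auction: the highest bidder wins and pays their own bid.
Sorting bids: 59,500 (Farah) > 49,000 (Hana) > 35,000 (Vik) > 30,500 (Uma)
Farah is highest → pays own bid, $59,500.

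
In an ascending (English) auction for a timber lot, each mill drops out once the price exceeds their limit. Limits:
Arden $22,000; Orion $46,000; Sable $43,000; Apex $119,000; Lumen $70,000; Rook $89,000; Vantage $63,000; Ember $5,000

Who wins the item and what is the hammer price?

Apex wins at $89,000

Limits in order: 119,000 (Apex) > 89,000 (Rook) > 70,000 (Lumen) > 63,000 (Vantage) > 46,000 (Orion) > 43,000 (Sable) > …
Bidding ends when Rook exits at $89,000; Apex takes it.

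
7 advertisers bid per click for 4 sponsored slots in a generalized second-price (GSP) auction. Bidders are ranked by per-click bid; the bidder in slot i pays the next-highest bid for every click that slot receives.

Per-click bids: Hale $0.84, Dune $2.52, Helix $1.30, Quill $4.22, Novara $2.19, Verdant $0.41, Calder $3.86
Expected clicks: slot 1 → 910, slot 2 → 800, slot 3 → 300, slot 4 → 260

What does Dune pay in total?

Sorting advertisers: $4.22 (Quill) > $3.86 (Calder) > $2.52 (Dune) > $2.19 (Novara) > $1.30 (Helix) > …
Dune holds slot 3 → pays next bid $2.19 × 300 clicks = $657.00.

Dune pays $657.00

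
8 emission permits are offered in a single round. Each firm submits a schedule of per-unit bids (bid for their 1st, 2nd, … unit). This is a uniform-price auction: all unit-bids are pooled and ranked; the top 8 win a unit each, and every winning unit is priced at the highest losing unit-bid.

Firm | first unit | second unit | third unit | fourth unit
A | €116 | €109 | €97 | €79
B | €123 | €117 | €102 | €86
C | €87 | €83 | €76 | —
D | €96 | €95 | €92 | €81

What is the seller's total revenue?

All unit-bids, highest first — top 8: 123 (B-1), 117 (B-2), 116 (A-1), 109 (A-2), 102 (B-3), 97 (A-3), 96 (D-1), 95 (D-2)
The (k+1)-th unit-bid is €92.
Allocation: A 3, B 3, D 2. Every unit priced at €92.
Revenue = 8 × 92 = €736.

Total revenue: €736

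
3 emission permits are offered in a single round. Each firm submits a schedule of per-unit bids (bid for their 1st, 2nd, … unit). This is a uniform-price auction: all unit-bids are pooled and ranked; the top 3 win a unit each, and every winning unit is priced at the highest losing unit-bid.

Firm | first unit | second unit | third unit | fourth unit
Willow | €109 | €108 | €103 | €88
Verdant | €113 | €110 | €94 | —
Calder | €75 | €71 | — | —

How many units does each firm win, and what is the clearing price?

Verdant 2, Willow 1; clearing price €108

Pooled unit-bids ranked (top 3): 113 (Verdant-1), 110 (Verdant-2), 109 (Willow-1)
Highest rejected unit-bid = €108.
Allocation: Verdant 2, Willow 1.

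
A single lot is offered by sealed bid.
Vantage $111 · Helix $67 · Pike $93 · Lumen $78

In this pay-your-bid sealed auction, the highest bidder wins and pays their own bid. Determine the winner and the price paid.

Vantage pays $111

Bids in order: 111 (Vantage) > 93 (Pike) > 78 (Lumen) > 67 (Helix)
Vantage is highest → pays own bid, $111.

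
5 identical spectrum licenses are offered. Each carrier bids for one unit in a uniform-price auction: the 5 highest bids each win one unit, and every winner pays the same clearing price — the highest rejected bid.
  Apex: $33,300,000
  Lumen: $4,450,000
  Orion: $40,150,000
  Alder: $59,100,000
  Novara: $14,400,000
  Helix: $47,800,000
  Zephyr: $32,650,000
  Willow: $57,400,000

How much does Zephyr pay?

Zephyr pays $0

Ordering the bids: 59,100,000 (Alder), 57,400,000 (Willow), 47,800,000 (Helix), 40,150,000 (Orion), 33,300,000 (Apex), 32,650,000 (Zephyr), 14,400,000 (Novara), …
Top 5: Alder, Willow, Helix, Orion, Apex.
Clearing price = highest rejected bid = $32,650,000.
Zephyr does not win → pays $0.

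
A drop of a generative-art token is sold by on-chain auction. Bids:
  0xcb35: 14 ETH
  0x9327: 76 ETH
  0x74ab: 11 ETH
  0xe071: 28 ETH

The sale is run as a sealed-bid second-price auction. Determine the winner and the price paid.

0x9327 pays 28 ETH

Bids in order: 76 (0x9327) > 28 (0xe071) > 14 (0xcb35) > 11 (0x74ab)
0x9327 is highest; pays the second-highest bid, 28 ETH.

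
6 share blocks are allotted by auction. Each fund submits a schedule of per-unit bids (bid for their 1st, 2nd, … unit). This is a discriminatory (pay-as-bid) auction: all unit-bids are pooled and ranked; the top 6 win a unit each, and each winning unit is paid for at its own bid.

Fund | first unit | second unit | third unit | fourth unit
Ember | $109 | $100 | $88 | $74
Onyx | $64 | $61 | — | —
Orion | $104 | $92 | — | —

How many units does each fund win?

Ember 4, Orion 2

Pooled unit-bids ranked (top 6): 109 (Ember-1), 104 (Orion-1), 100 (Ember-2), 92 (Orion-2), 88 (Ember-3), 74 (Ember-4)
Next rejected bid: $64 (not a price — pay-as-bid).
Allocation: Ember 4, Orion 2.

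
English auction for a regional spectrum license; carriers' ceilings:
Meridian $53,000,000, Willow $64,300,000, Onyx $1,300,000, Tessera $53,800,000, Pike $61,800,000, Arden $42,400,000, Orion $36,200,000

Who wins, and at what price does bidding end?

Limits ranked: 64,300,000 (Willow) > 61,800,000 (Pike) > 53,800,000 (Tessera) > 53,000,000 (Meridian) > 42,400,000 (Arden) > 36,200,000 (Orion) > …
Once the price passes $61,800,000, only Willow is left; the hammer falls at Pike's limit of $61,800,000.

Willow wins at $61,800,000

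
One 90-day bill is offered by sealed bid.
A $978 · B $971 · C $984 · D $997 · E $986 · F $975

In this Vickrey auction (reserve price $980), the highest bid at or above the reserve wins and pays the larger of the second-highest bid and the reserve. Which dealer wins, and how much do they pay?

D pays $986

Rule: the highest bid at or above the reserve wins and pays the larger of the second-highest bid and the reserve.
Bids in order: 997 (D) > 986 (E) > 984 (C) > 978 (A) > 975 (F) > 971 (B)
Highest eligible bid: D at $997.
max(second-highest $986, reserve $980) = $986; the reserve does not bind.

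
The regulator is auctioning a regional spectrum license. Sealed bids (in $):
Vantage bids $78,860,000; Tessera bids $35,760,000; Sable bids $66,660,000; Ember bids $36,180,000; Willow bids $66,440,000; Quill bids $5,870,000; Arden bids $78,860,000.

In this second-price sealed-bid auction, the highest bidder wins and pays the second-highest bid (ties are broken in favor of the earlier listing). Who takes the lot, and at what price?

Vantage pays $78,860,000

Sorting bids: 78,860,000 (Vantage) > 78,860,000 (Arden) > 66,660,000 (Sable) > 66,440,000 (Willow) > 36,180,000 (Ember) > 35,760,000 (Tessera) > …
Vantage and Arden tie at $78,860,000; tie-break gives it to Vantage.
Second-price: Vantage pays Arden's bid of $78,860,000.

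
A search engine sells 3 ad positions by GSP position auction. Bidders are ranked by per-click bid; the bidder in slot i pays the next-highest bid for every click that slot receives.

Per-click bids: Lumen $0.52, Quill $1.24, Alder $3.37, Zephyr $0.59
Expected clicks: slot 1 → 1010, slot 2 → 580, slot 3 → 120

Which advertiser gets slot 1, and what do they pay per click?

Alder; $1.24 per click

Ranked by bid: $3.37 (Alder) > $1.24 (Quill) > $0.59 (Zephyr) > $0.52 (Lumen)
Slot 1 goes to the first-ranked bidder, Alder, who pays the next bid down: $1.24/click.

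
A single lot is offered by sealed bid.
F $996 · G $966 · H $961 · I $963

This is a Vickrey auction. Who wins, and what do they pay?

Sorting bids: 996 (F) > 966 (G) > 963 (I) > 961 (H)
F is highest; pays the second-highest bid, $966.

F pays $966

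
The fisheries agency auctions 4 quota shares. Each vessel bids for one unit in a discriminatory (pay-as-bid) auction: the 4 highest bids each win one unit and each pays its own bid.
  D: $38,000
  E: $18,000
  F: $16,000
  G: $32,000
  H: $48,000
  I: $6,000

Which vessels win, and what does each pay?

Bids ranked high→low: 48,000 (H), 38,000 (D), 32,000 (G), 18,000 (E), 16,000 (F), 6,000 (I)
Winners (4 units): H, D, G, E.
Each winner pays its own bid: H $48,000, D $38,000, G $32,000, E $18,000.

H $48,000, D $38,000, G $32,000, E $18,000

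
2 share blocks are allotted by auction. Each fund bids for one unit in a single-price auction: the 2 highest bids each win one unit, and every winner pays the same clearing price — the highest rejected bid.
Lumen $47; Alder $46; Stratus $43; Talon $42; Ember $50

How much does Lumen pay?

Lumen pays $46

Sorting: 50 (Ember), 47 (Lumen), 46 (Alder), 43 (Stratus), …
Winners (2 units): Ember, Lumen.
First losing bid is Alder's $46, which sets the uniform price.
Lumen wins → pays $46.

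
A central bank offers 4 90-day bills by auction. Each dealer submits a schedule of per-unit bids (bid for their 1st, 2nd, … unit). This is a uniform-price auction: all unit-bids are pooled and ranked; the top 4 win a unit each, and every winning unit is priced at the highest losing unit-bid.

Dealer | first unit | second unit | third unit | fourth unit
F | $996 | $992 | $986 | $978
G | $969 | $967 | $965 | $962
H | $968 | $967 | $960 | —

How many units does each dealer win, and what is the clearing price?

F 4; clearing price $969

Pooled unit-bids ranked (top 4): 996 (F-1), 992 (F-2), 986 (F-3), 978 (F-4)
The (k+1)-th unit-bid is $969.
Allocation: F 4.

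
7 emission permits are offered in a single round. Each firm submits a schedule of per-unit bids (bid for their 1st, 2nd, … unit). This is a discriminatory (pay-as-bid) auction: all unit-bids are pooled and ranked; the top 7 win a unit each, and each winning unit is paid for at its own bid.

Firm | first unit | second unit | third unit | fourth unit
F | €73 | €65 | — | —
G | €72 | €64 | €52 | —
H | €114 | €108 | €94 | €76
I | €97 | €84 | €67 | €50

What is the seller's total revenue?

All unit-bids, highest first — top 7: 114 (H-1), 108 (H-2), 97 (I-1), 94 (H-3), 84 (I-2), 76 (H-4), 73 (F-1)
Next rejected bid: €72 (not a price — pay-as-bid).
Each winning unit pays its own bid.
Revenue = 114 + 108 + 97 + 94 + 84 + 76 + 73 = €646.

Total revenue: €646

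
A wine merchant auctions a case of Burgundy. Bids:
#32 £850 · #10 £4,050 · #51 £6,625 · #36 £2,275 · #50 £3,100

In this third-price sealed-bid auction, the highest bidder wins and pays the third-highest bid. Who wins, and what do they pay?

#51 pays £3,100

Third-price sealed-bid auction: the highest bidder wins and pays the third-highest bid.
Bids in order: 6,625 (#51) > 4,050 (#10) > 3,100 (#50) > 2,275 (#36) > 850 (#32)
#51 is highest; pays the third-highest bid, £3,100.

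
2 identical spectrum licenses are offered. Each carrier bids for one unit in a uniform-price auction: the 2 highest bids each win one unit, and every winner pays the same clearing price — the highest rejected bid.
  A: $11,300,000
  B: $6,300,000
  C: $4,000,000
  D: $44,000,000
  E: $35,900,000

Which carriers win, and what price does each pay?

Bids ranked high→low: 44,000,000 (D), 35,900,000 (E), 11,300,000 (A), 6,300,000 (B), …
Winners (2 units): D, E.
Highest unsuccessful bid: $11,300,000 → clearing price.

D, E; each pays $11,300,000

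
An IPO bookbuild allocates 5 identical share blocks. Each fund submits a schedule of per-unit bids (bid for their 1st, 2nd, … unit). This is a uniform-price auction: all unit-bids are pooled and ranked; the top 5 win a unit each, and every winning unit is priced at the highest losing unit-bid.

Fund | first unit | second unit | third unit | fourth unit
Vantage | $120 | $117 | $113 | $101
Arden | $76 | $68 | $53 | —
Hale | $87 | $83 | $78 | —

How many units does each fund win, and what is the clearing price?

Hale 1, Vantage 4; clearing price $83

All unit-bids, highest first — top 5: 120 (Vantage-1), 117 (Vantage-2), 113 (Vantage-3), 101 (Vantage-4), 87 (Hale-1)
Highest rejected unit-bid = $83.
Allocation: Hale 1, Vantage 4.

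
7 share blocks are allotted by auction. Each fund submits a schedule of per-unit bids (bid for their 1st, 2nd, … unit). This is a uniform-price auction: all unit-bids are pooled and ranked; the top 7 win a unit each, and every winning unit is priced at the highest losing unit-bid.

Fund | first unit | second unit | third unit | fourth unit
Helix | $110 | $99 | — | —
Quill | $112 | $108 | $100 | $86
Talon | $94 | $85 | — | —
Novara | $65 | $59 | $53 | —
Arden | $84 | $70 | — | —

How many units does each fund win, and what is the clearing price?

Pooled unit-bids ranked (top 7): 112 (Quill-1), 110 (Helix-1), 108 (Quill-2), 100 (Quill-3), 99 (Helix-2), 94 (Talon-1), 86 (Quill-4)
First bid not allocated: $85.
Allocation: Helix 2, Quill 4, Talon 1.

Helix 2, Quill 4, Talon 1; clearing price $85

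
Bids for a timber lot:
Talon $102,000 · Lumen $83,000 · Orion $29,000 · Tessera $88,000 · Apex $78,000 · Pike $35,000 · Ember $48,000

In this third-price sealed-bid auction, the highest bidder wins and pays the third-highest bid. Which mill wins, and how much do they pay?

Talon pays $83,000

Third-price sealed-bid auction: the highest bidder wins and pays the third-highest bid.
Sorting bids: 102,000 (Talon) > 88,000 (Tessera) > 83,000 (Lumen) > 78,000 (Apex) > 48,000 (Ember) > 35,000 (Pike) > …
Talon wins; payment is bid #3 in the ranking = $83,000.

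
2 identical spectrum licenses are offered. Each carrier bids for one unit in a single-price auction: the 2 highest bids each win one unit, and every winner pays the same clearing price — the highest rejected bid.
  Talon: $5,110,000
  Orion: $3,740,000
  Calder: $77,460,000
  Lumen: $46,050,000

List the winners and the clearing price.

Ordering the bids: 77,460,000 (Calder), 46,050,000 (Lumen), 5,110,000 (Talon), 3,740,000 (Orion)
Winners (2 units): Calder, Lumen.
Highest unsuccessful bid: $5,110,000 → clearing price.

Calder, Lumen; each pays $5,110,000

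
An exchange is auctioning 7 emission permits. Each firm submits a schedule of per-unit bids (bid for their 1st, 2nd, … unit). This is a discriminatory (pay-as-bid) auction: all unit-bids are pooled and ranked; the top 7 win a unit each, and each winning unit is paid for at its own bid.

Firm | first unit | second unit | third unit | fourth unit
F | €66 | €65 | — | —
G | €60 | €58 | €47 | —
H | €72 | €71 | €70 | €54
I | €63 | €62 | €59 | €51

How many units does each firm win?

Merging the schedules and taking the best 7: 72 (H-1), 71 (H-2), 70 (H-3), 66 (F-1), 65 (F-2), 63 (I-1), 62 (I-2)
Next rejected bid: €60 (not a price — pay-as-bid).
Allocation: F 2, H 3, I 2.

F 2, H 3, I 2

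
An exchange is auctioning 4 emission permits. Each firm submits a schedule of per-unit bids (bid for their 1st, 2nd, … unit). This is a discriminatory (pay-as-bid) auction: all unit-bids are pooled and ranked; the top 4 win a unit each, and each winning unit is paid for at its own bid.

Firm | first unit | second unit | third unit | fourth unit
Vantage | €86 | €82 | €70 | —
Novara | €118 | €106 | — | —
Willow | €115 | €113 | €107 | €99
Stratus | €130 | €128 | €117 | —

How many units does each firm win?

Merging the schedules and taking the best 4: 130 (Stratus-1), 128 (Stratus-2), 118 (Novara-1), 117 (Stratus-3)
Next rejected bid: €115 (not a price — pay-as-bid).
Allocation: Novara 1, Stratus 3.

Novara 1, Stratus 3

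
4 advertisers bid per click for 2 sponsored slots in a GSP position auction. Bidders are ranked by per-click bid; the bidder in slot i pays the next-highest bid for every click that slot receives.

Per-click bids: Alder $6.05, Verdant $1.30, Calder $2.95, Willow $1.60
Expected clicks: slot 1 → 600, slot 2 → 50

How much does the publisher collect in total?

Total revenue: $1850.00

Per-click bids in order: $6.05 (Alder) > $2.95 (Calder) > $1.60 (Willow) > …
Slot 1: Alder pays $2.95 × 600 = $1770.00
Slot 2: Calder pays $1.60 × 50 = $80.00
Total = $1850.00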